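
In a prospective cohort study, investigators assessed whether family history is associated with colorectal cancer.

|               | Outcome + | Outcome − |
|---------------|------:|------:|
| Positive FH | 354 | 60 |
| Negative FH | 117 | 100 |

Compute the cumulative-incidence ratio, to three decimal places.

1.586

Cells: a = 354, b = 60, c = 117, d = 100.
Risk in exposed = 354/414 = 0.85507; risk in unexposed = 117/217 = 0.53917.
RR = 0.85507 / 0.53917 = 1.58590
The risk among the exposed is 1.59 times that among the unexposed.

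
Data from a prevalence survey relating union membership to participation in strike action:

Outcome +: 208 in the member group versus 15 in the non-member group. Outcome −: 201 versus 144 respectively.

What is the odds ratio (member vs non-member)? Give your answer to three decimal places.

9.934

From the description: a = 208, b = 201, c = 15, d = 144.
OR = (a·d)/(b·c) = (208 × 144) / (201 × 15) = 29952 / 3015 = 9.93433
The odds of participation in strike action are about 9.93 times as high in the member group.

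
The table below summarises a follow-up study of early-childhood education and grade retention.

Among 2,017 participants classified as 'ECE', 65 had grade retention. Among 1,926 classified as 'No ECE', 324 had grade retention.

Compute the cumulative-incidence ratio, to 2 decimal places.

0.19

From the description: a = 65, b = 1952, c = 324, d = 1602.
Risk in exposed = 65/2017 = 0.03223; risk in unexposed = 324/1926 = 0.16822.
RR = 0.03223 / 0.16822 = 0.19157
The risk is 81% lower among the exposed than among the unexposed.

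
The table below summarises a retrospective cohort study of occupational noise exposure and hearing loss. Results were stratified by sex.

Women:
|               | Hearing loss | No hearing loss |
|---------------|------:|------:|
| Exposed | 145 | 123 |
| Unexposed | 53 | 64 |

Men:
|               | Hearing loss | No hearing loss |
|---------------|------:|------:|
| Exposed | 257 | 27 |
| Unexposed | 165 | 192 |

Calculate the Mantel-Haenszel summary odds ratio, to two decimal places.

4.23

OR_MH = Σ(aᵢdᵢ/nᵢ) / Σ(bᵢcᵢ/nᵢ), where nᵢ is the stratum total.
Stratum 1 (Women): n = 385; a·d/n = 145·64/385 = 24.1039; b·c/n = 123·53/385 = 16.9325
Stratum 2 (Men): n = 641; a·d/n = 257·192/641 = 76.9797; b·c/n = 27·165/641 = 6.9501
OR_MH = (24.1039 + 76.9797) / (16.9325 + 6.9501) = 101.0836 / 23.8825 = 4.23253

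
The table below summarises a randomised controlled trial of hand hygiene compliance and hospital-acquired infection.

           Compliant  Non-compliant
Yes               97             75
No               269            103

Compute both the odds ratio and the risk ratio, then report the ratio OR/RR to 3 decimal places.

0.787

Reading the table with exposure as columns: a = 97 (Compliant, case), b = 269 (Compliant, non-case), c = 75 (Non-compliant, case), d = 103.
OR = (97·103)/(269·75) = 9991/20175 = 0.49522
Risk in exposed = 97/366 = 0.26503; risk in unexposed = 75/178 = 0.42135; RR = 0.62900
OR/RR = 0.49522 / 0.62900 = 0.78731
The outcome is not rare, so the OR lies further from 1 than the RR.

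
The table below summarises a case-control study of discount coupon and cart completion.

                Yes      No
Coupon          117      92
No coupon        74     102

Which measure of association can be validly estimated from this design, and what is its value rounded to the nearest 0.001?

Cells: a = 117, b = 92, c = 74, d = 102.
This is a case-control study: participants were sampled on outcome status, so risks in the source population cannot be estimated directly — relative risk is not valid here. The odds ratio is the appropriate measure.
OR = (a·d)/(b·c) = (117 × 102) / (92 × 74) = 11934 / 6808 = 1.75294

1.753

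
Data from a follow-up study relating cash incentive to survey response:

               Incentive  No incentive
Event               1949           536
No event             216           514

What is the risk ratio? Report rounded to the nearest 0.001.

Reading the table with exposure as columns: a = 1949 (Incentive, case), b = 216 (Incentive, non-case), c = 536 (No incentive, case), d = 514.
Risk in exposed = 1949/2165 = 0.90023; risk in unexposed = 536/1050 = 0.51048.
RR = 0.90023 / 0.51048 = 1.76351
The risk among the exposed is 1.76 times that among the unexposed.

1.764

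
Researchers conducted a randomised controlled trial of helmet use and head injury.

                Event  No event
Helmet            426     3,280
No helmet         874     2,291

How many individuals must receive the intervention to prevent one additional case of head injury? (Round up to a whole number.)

7

Risk in treated group = 426/3706 = 0.11495; risk in control = 874/3165 = 0.27615.
Absolute risk reduction = 0.27615 − 0.11495 = 0.16120
NNT = 1 / ARR = 1 / 0.16120 = 6.204 → round up → 7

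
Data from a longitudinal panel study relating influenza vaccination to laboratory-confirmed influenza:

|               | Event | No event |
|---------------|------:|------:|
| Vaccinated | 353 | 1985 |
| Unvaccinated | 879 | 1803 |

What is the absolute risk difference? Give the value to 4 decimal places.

-0.1768

Cells: a = 353, b = 1985, c = 879, d = 1803.
Risk in exposed = 353/2338 = 0.150984; risk in unexposed = 879/2682 = 0.327740.
Risk difference = 0.150984 − 0.327740 = -0.176757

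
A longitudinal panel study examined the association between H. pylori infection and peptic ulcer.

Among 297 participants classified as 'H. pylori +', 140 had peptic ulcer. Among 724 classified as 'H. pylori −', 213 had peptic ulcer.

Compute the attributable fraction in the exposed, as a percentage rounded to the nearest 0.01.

37.59

From the description: a = 140, b = 157, c = 213, d = 511.
Risk in exposed = 140/297 = 0.47138; risk in unexposed = 213/724 = 0.29420.
RR = 0.47138/0.29420 = 1.60225
AR% = (RR − 1)/RR × 100 = (1.60225 − 1)/1.60225 × 100 = 37.5878%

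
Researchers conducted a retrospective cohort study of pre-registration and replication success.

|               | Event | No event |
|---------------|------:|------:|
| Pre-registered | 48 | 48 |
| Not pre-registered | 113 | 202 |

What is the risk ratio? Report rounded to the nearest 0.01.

Cells: a = 48, b = 48, c = 113, d = 202.
Risk in exposed = 48/96 = 0.50000; risk in unexposed = 113/315 = 0.35873.
RR = 0.50000 / 0.35873 = 1.39381
The risk among the exposed is 1.39 times that among the unexposed.

1.39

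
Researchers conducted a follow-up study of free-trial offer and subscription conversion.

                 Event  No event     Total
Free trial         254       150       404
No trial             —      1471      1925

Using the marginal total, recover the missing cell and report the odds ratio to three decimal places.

The missing cell is in the unexposed row: 1925 − 1471 = 454.
So a = 254, b = 150, c = 454, d = 1471.
OR = (a·d)/(b·c) = (254 × 1471) / (150 × 454) = 373634 / 68100 = 5.48655

5.487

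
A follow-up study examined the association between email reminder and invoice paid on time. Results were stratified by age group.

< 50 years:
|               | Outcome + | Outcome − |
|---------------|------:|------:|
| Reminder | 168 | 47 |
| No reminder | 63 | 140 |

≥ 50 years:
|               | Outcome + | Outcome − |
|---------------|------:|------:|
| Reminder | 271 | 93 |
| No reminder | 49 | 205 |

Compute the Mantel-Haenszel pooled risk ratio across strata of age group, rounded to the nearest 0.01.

RR_MH = Σ(aᵢ·n₀ᵢ/nᵢ) / Σ(cᵢ·n₁ᵢ/nᵢ), with n₁ᵢ = aᵢ+bᵢ (exposed), n₀ᵢ = cᵢ+dᵢ (unexposed), nᵢ = n₁ᵢ+n₀ᵢ.
Stratum 1 (< 50 years): n₁ = 215, n₀ = 203, n = 418; a·n₀/n = 168·203/418 = 81.5885; c·n₁/n = 63·215/418 = 32.4043
Stratum 2 (≥ 50 years): n₁ = 364, n₀ = 254, n = 618; a·n₀/n = 271·254/618 = 111.3819; c·n₁/n = 49·364/618 = 28.8608
RR_MH = (81.5885 + 111.3819) / (32.4043 + 28.8608) = 192.9704 / 61.2651 = 3.14976

3.15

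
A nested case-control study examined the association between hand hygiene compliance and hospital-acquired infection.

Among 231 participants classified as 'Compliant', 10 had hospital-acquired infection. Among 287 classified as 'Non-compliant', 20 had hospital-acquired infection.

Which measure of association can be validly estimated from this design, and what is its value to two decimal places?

From the description: a = 10, b = 221, c = 20, d = 267.
This is a nested case-control study: participants were sampled on outcome status, so risks in the source population cannot be estimated directly — relative risk is not valid here. The odds ratio is the appropriate measure.
OR = (a·d)/(b·c) = (10 × 267) / (221 × 20) = 2670 / 4420 = 0.60407

0.60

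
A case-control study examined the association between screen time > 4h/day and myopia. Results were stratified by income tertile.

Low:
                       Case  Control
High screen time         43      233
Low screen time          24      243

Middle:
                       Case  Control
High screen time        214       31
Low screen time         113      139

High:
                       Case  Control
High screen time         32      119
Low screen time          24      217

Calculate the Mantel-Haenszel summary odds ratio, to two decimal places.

OR_MH = Σ(aᵢdᵢ/nᵢ) / Σ(bᵢcᵢ/nᵢ), where nᵢ is the stratum total.
Stratum 1 (Low): n = 543; a·d/n = 43·243/543 = 19.2431; b·c/n = 233·24/543 = 10.2983
Stratum 2 (Middle): n = 497; a·d/n = 214·139/497 = 59.8511; b·c/n = 31·113/497 = 7.0483
Stratum 3 (High): n = 392; a·d/n = 32·217/392 = 17.7143; b·c/n = 119·24/392 = 7.2857
OR_MH = (19.2431 + 59.8511 + 17.7143) / (10.2983 + 7.0483 + 7.2857) = 96.8085 / 24.6323 = 3.93014

3.93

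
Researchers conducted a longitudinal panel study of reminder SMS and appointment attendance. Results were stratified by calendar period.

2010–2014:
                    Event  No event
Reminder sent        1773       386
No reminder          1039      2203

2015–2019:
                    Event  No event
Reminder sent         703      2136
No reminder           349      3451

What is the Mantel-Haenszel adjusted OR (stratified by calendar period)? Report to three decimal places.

OR_MH = Σ(aᵢdᵢ/nᵢ) / Σ(bᵢcᵢ/nᵢ), where nᵢ is the stratum total.
Stratum 1 (2010–2014): n = 5401; a·d/n = 1773·2203/5401 = 723.1844; b·c/n = 386·1039/5401 = 74.2555
Stratum 2 (2015–2019): n = 6639; a·d/n = 703·3451/6639 = 365.4245; b·c/n = 2136·349/6639 = 112.2856
OR_MH = (723.1844 + 365.4245) / (74.2555 + 112.2856) = 1088.6089 / 186.5411 = 5.83576

5.836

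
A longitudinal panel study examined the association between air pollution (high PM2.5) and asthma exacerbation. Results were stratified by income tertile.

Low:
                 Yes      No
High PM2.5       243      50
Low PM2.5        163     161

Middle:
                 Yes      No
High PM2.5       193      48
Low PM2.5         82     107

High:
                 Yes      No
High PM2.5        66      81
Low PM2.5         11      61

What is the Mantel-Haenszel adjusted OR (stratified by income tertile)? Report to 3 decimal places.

4.912

OR_MH = Σ(aᵢdᵢ/nᵢ) / Σ(bᵢcᵢ/nᵢ), where nᵢ is the stratum total.
Stratum 1 (Low): n = 617; a·d/n = 243·161/617 = 63.4084; b·c/n = 50·163/617 = 13.2091
Stratum 2 (Middle): n = 430; a·d/n = 193·107/430 = 48.0256; b·c/n = 48·82/430 = 9.1535
Stratum 3 (High): n = 219; a·d/n = 66·61/219 = 18.3836; b·c/n = 81·11/219 = 4.0685
OR_MH = (63.4084 + 48.0256 + 18.3836) / (13.2091 + 9.1535 + 4.0685) = 129.8176 / 26.4311 = 4.91155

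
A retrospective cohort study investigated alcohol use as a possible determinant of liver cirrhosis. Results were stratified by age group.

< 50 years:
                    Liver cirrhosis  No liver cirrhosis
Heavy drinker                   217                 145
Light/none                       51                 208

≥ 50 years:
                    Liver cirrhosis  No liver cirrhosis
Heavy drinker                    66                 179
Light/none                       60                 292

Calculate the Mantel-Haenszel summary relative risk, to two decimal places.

RR_MH = Σ(aᵢ·n₀ᵢ/nᵢ) / Σ(cᵢ·n₁ᵢ/nᵢ), with n₁ᵢ = aᵢ+bᵢ (exposed), n₀ᵢ = cᵢ+dᵢ (unexposed), nᵢ = n₁ᵢ+n₀ᵢ.
Stratum 1 (< 50 years): n₁ = 362, n₀ = 259, n = 621; a·n₀/n = 217·259/621 = 90.5040; c·n₁/n = 51·362/621 = 29.7295
Stratum 2 (≥ 50 years): n₁ = 245, n₀ = 352, n = 597; a·n₀/n = 66·352/597 = 38.9146; c·n₁/n = 60·245/597 = 24.6231
RR_MH = (90.5040 + 38.9146) / (29.7295 + 24.6231) = 129.4186 / 54.3526 = 2.38109

2.38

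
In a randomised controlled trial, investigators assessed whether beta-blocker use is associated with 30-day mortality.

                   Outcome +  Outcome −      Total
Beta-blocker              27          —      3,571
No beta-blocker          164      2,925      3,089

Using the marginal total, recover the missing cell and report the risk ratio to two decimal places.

The missing cell is in the exposed row: 3571 − 27 = 3544.
So a = 27, b = 3544, c = 164, d = 2925.
RR = [a/(a+b)] / [c/(c+d)] = (27/3571) / (164/3089) = 0.00756/0.05309 = 0.14241

0.14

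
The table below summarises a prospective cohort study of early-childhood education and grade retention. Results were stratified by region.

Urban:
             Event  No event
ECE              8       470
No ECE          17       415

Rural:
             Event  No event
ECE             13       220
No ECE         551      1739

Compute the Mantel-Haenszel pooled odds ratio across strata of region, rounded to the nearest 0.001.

OR_MH = Σ(aᵢdᵢ/nᵢ) / Σ(bᵢcᵢ/nᵢ), where nᵢ is the stratum total.
Stratum 1 (Urban): n = 910; a·d/n = 8·415/910 = 3.6484; b·c/n = 470·17/910 = 8.7802
Stratum 2 (Rural): n = 2523; a·d/n = 13·1739/2523 = 8.9604; b·c/n = 220·551/2523 = 48.0460
OR_MH = (3.6484 + 8.9604) / (8.7802 + 48.0460) = 12.6087 / 56.8262 = 0.22188

0.222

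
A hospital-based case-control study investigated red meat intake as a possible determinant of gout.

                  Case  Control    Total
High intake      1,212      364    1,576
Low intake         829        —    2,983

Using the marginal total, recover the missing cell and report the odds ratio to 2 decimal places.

8.65

The missing cell is in the unexposed row: 2983 − 829 = 2154.
So a = 1212, b = 364, c = 829, d = 2154.
OR = (a·d)/(b·c) = (1212 × 2154) / (364 × 829) = 2610648 / 301756 = 8.65152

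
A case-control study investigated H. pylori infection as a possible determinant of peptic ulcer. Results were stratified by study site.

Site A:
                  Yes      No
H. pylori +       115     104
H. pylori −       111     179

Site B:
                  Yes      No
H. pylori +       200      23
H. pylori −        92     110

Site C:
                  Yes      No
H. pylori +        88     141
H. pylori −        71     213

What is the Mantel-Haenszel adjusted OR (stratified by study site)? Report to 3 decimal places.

2.729

OR_MH = Σ(aᵢdᵢ/nᵢ) / Σ(bᵢcᵢ/nᵢ), where nᵢ is the stratum total.
Stratum 1 (Site A): n = 509; a·d/n = 115·179/509 = 40.4420; b·c/n = 104·111/509 = 22.6798
Stratum 2 (Site B): n = 425; a·d/n = 200·110/425 = 51.7647; b·c/n = 23·92/425 = 4.9788
Stratum 3 (Site C): n = 513; a·d/n = 88·213/513 = 36.5380; b·c/n = 141·71/513 = 19.5146
OR_MH = (40.4420 + 51.7647 + 36.5380) / (22.6798 + 4.9788 + 19.5146) = 128.7448 / 47.1732 = 2.72919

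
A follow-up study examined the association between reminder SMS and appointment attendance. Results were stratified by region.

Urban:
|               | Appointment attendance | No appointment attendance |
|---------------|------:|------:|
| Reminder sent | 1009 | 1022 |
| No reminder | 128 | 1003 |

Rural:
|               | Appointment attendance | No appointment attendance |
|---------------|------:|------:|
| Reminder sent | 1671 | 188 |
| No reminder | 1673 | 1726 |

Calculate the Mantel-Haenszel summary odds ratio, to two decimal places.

8.58

OR_MH = Σ(aᵢdᵢ/nᵢ) / Σ(bᵢcᵢ/nᵢ), where nᵢ is the stratum total.
Stratum 1 (Urban): n = 3162; a·d/n = 1009·1003/3162 = 320.0591; b·c/n = 1022·128/3162 = 41.3713
Stratum 2 (Rural): n = 5258; a·d/n = 1671·1726/5258 = 548.5253; b·c/n = 188·1673/5258 = 59.8182
OR_MH = (320.0591 + 548.5253) / (41.3713 + 59.8182) = 868.5844 / 101.1895 = 8.58374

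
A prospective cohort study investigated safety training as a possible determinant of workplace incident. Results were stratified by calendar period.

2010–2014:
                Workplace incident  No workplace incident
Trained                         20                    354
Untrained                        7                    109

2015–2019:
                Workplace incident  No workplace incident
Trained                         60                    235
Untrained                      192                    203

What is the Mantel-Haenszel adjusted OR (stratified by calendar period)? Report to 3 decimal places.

0.314

OR_MH = Σ(aᵢdᵢ/nᵢ) / Σ(bᵢcᵢ/nᵢ), where nᵢ is the stratum total.
Stratum 1 (2010–2014): n = 490; a·d/n = 20·109/490 = 4.4490; b·c/n = 354·7/490 = 5.0571
Stratum 2 (2015–2019): n = 690; a·d/n = 60·203/690 = 17.6522; b·c/n = 235·192/690 = 65.3913
OR_MH = (4.4490 + 17.6522) / (5.0571 + 65.3913) = 22.1012 / 70.4484 = 0.31372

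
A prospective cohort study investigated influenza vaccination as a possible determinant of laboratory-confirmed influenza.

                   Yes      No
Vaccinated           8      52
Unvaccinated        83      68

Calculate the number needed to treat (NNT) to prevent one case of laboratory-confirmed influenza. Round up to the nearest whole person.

3

Risk in treated group = 8/60 = 0.13333; risk in control = 83/151 = 0.54967.
Absolute risk reduction = 0.54967 − 0.13333 = 0.41634
NNT = 1 / ARR = 1 / 0.41634 = 2.402 → round up → 3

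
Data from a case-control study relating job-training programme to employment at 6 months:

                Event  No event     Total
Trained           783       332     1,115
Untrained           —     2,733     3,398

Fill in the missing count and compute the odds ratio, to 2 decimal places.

The missing cell is in the unexposed row: 3398 − 2733 = 665.
So a = 783, b = 332, c = 665, d = 2733.
OR = (a·d)/(b·c) = (783 × 2733) / (332 × 665) = 2139939 / 220780 = 9.69263

9.69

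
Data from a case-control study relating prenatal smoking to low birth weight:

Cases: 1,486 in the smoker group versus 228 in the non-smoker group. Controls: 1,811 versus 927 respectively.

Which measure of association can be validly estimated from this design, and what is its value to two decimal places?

From the description: a = 1486, b = 1811, c = 228, d = 927.
This is a case-control study: participants were sampled on outcome status, so risks in the source population cannot be estimated directly — relative risk is not valid here. The odds ratio is the appropriate measure.
OR = (a·d)/(b·c) = (1486 × 927) / (1811 × 228) = 1377522 / 412908 = 3.33615

3.34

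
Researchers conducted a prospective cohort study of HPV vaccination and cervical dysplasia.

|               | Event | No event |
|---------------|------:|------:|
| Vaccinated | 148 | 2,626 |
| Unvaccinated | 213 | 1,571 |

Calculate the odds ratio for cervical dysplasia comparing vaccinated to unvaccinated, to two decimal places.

0.42

Cells: a = 148, b = 2626, c = 213, d = 1571.
OR = (a·d)/(b·c) = (148 × 1571) / (2626 × 213) = 232508 / 559338 = 0.41568
Exposure is associated with lower odds of cervical dysplasia (OR = 0.42 < 1).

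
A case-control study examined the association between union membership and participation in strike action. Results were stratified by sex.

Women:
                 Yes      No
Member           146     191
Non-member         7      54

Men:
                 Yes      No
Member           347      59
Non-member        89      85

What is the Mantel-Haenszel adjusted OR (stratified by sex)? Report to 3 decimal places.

5.693

OR_MH = Σ(aᵢdᵢ/nᵢ) / Σ(bᵢcᵢ/nᵢ), where nᵢ is the stratum total.
Stratum 1 (Women): n = 398; a·d/n = 146·54/398 = 19.8090; b·c/n = 191·7/398 = 3.3593
Stratum 2 (Men): n = 580; a·d/n = 347·85/580 = 50.8534; b·c/n = 59·89/580 = 9.0534
OR_MH = (19.8090 + 50.8534) / (3.3593 + 9.0534) = 70.6625 / 12.4127 = 5.69274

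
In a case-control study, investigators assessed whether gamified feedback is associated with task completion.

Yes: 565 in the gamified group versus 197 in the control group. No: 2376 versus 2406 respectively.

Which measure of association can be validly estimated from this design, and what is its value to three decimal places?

2.904

From the description: a = 565, b = 2376, c = 197, d = 2406.
This is a case-control study: participants were sampled on outcome status, so risks in the source population cannot be estimated directly — relative risk is not valid here. The odds ratio is the appropriate measure.
OR = (a·d)/(b·c) = (565 × 2406) / (2376 × 197) = 1359390 / 468072 = 2.90423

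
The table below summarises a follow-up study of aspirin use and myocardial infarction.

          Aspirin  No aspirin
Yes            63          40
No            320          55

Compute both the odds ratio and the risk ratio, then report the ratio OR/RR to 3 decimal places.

Reading the table with exposure as columns: a = 63 (Aspirin, case), b = 320 (Aspirin, non-case), c = 40 (No aspirin, case), d = 55.
OR = (63·55)/(320·40) = 3465/12800 = 0.27070
Risk in exposed = 63/383 = 0.16449; risk in unexposed = 40/95 = 0.42105; RR = 0.39067
OR/RR = 0.27070 / 0.39067 = 0.69293
The outcome is not rare, so the OR lies further from 1 than the RR.

0.693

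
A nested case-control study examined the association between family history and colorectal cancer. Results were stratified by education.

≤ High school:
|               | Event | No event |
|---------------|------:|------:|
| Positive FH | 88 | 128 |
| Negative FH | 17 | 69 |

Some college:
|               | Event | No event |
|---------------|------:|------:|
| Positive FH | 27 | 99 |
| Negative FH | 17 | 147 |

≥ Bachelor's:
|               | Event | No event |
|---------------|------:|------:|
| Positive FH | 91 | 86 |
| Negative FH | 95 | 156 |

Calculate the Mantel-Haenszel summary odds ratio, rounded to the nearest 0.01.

2.09

OR_MH = Σ(aᵢdᵢ/nᵢ) / Σ(bᵢcᵢ/nᵢ), where nᵢ is the stratum total.
Stratum 1 (≤ High school): n = 302; a·d/n = 88·69/302 = 20.1060; b·c/n = 128·17/302 = 7.2053
Stratum 2 (Some college): n = 290; a·d/n = 27·147/290 = 13.6862; b·c/n = 99·17/290 = 5.8034
Stratum 3 (≥ Bachelor's): n = 428; a·d/n = 91·156/428 = 33.1682; b·c/n = 86·95/428 = 19.0888
OR_MH = (20.1060 + 13.6862 + 33.1682) / (7.2053 + 5.8034 + 19.0888) = 66.9604 / 32.0975 = 2.08615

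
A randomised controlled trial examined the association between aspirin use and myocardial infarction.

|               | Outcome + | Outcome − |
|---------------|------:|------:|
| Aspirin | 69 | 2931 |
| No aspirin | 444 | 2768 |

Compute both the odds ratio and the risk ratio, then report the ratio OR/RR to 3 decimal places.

Cells: a = 69, b = 2931, c = 444, d = 2768.
OR = (69·2768)/(2931·444) = 190992/1301364 = 0.14676
Risk in exposed = 69/3000 = 0.02300; risk in unexposed = 444/3212 = 0.13823; RR = 0.16639
OR/RR = 0.14676 / 0.16639 = 0.88206
The outcome is not rare, so the OR lies further from 1 than the RR.

0.882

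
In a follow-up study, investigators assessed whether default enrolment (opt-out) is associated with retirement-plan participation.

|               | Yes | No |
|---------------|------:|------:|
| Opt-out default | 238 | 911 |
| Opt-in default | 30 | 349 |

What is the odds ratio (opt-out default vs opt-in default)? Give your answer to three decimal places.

Cells: a = 238, b = 911, c = 30, d = 349.
OR = (a·d)/(b·c) = (238 × 349) / (911 × 30) = 83062 / 27330 = 3.03922
The odds of retirement-plan participation are about 3.04 times as high in the opt-out default group.

3.039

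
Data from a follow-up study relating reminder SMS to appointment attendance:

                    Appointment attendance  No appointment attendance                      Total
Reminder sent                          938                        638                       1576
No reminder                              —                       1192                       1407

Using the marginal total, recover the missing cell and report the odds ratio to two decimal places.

8.15

The missing cell is in the unexposed row: 1407 − 1192 = 215.
So a = 938, b = 638, c = 215, d = 1192.
OR = (a·d)/(b·c) = (938 × 1192) / (638 × 215) = 1118096 / 137170 = 8.15117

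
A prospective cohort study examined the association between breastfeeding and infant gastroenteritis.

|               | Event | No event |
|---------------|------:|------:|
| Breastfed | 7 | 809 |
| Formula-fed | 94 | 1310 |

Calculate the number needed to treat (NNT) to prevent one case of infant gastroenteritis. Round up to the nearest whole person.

18

Risk in treated group = 7/816 = 0.00858; risk in control = 94/1404 = 0.06695.
Absolute risk reduction = 0.06695 − 0.00858 = 0.05837
NNT = 1 / ARR = 1 / 0.05837 = 17.131 → round up → 18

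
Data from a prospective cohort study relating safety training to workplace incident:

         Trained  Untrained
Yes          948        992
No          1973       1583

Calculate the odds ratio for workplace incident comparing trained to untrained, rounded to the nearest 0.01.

Reading the table with exposure as columns: a = 948 (Trained, case), b = 1973 (Trained, non-case), c = 992 (Untrained, case), d = 1583.
OR = (a·d)/(b·c) = (948 × 1583) / (1973 × 992) = 1500684 / 1957216 = 0.76674
Exposure is associated with lower odds of workplace incident (OR = 0.77 < 1).

0.77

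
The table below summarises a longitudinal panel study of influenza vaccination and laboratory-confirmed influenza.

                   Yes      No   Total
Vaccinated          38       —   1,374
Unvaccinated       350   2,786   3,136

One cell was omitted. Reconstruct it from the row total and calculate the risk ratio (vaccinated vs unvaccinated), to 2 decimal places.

The missing cell is in the exposed row: 1374 − 38 = 1336.
So a = 38, b = 1336, c = 350, d = 2786.
RR = [a/(a+b)] / [c/(c+d)] = (38/1374) / (350/3136) = 0.02766/0.11161 = 0.24780

0.25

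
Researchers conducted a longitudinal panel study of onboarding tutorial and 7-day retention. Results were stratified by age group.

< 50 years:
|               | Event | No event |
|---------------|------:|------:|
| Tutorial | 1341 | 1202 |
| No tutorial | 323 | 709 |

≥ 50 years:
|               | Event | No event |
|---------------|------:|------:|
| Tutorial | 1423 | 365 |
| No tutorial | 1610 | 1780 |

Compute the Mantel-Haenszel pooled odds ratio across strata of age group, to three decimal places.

OR_MH = Σ(aᵢdᵢ/nᵢ) / Σ(bᵢcᵢ/nᵢ), where nᵢ is the stratum total.
Stratum 1 (< 50 years): n = 3575; a·d/n = 1341·709/3575 = 265.9494; b·c/n = 1202·323/3575 = 108.6003
Stratum 2 (≥ 50 years): n = 5178; a·d/n = 1423·1780/5178 = 489.1734; b·c/n = 365·1610/5178 = 113.4898
OR_MH = (265.9494 + 489.1734) / (108.6003 + 113.4898) = 755.1228 / 222.0900 = 3.40007

3.400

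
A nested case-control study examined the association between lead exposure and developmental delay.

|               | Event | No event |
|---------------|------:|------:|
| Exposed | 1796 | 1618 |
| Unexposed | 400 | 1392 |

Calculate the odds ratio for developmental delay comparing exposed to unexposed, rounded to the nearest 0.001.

3.863

Cells: a = 1796, b = 1618, c = 400, d = 1392.
OR = (a·d)/(b·c) = (1796 × 1392) / (1618 × 400) = 2500032 / 647200 = 3.86284
The odds of developmental delay are about 3.86 times as high in the exposed group.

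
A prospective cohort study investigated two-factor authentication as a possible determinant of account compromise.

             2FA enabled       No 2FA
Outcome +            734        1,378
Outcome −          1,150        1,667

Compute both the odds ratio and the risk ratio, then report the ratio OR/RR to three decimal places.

0.897

Reading the table with exposure as columns: a = 734 (2FA enabled, case), b = 1150 (2FA enabled, non-case), c = 1378 (No 2FA, case), d = 1667.
OR = (734·1667)/(1150·1378) = 1223578/1584700 = 0.77212
Risk in exposed = 734/1884 = 0.38960; risk in unexposed = 1378/3045 = 0.45255; RR = 0.86090
OR/RR = 0.77212 / 0.86090 = 0.89687
The outcome is not rare, so the OR lies further from 1 than the RR.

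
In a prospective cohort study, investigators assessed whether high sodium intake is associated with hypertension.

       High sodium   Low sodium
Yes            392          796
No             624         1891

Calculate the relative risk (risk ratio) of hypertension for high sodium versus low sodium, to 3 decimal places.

Reading the table with exposure as columns: a = 392 (High sodium, case), b = 624 (High sodium, non-case), c = 796 (Low sodium, case), d = 1891.
Risk in exposed = 392/1016 = 0.38583; risk in unexposed = 796/2687 = 0.29624.
RR = 0.38583 / 0.29624 = 1.30241
The risk among the exposed is 1.30 times that among the unexposed.

1.302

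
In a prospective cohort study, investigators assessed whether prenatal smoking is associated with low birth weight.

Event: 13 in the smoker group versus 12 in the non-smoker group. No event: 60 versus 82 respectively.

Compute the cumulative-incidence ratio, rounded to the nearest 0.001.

From the description: a = 13, b = 60, c = 12, d = 82.
Risk in exposed = 13/73 = 0.17808; risk in unexposed = 12/94 = 0.12766.
RR = 0.17808 / 0.12766 = 1.39498
The risk among the exposed is 1.39 times that among the unexposed.

1.395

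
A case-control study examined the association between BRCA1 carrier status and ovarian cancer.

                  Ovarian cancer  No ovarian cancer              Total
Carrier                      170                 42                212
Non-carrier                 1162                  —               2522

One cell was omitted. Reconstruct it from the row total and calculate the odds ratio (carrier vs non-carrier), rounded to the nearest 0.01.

4.74

The missing cell is in the unexposed row: 2522 − 1162 = 1360.
So a = 170, b = 42, c = 1162, d = 1360.
OR = (a·d)/(b·c) = (170 × 1360) / (42 × 1162) = 231200 / 48804 = 4.73732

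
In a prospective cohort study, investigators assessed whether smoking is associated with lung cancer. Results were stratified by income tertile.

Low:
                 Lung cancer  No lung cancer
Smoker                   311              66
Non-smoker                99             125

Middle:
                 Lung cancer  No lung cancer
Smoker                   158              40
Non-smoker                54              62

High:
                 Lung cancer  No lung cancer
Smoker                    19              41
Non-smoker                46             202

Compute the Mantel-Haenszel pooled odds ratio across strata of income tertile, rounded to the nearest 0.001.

4.538

OR_MH = Σ(aᵢdᵢ/nᵢ) / Σ(bᵢcᵢ/nᵢ), where nᵢ is the stratum total.
Stratum 1 (Low): n = 601; a·d/n = 311·125/601 = 64.6839; b·c/n = 66·99/601 = 10.8719
Stratum 2 (Middle): n = 314; a·d/n = 158·62/314 = 31.1975; b·c/n = 40·54/314 = 6.8790
Stratum 3 (High): n = 308; a·d/n = 19·202/308 = 12.4610; b·c/n = 41·46/308 = 6.1234
OR_MH = (64.6839 + 31.1975 + 12.4610) / (10.8719 + 6.8790 + 6.1234) = 108.3424 / 23.8742 = 4.53804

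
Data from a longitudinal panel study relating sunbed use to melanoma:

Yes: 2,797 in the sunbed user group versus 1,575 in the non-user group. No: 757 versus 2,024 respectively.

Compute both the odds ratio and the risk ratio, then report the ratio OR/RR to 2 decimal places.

2.64

From the description: a = 2797, b = 757, c = 1575, d = 2024.
OR = (2797·2024)/(757·1575) = 5661128/1192275 = 4.74817
Risk in exposed = 2797/3554 = 0.78700; risk in unexposed = 1575/3599 = 0.43762; RR = 1.79836
OR/RR = 4.74817 / 1.79836 = 2.64028
The outcome is not rare, so the OR lies further from 1 than the RR.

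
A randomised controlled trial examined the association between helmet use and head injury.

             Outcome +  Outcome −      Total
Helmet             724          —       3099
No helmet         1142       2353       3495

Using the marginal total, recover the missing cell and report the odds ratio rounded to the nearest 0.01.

The missing cell is in the exposed row: 3099 − 724 = 2375.
So a = 724, b = 2375, c = 1142, d = 2353.
OR = (a·d)/(b·c) = (724 × 2353) / (2375 × 1142) = 1703572 / 2712250 = 0.62810

0.63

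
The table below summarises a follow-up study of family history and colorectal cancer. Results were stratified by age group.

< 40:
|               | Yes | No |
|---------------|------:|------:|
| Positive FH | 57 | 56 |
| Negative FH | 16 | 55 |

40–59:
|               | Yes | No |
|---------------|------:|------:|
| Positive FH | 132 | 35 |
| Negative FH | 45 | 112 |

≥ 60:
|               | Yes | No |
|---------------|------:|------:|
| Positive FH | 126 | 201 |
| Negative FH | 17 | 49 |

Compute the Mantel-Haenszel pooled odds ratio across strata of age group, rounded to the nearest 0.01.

OR_MH = Σ(aᵢdᵢ/nᵢ) / Σ(bᵢcᵢ/nᵢ), where nᵢ is the stratum total.
Stratum 1 (< 40): n = 184; a·d/n = 57·55/184 = 17.0380; b·c/n = 56·16/184 = 4.8696
Stratum 2 (40–59): n = 324; a·d/n = 132·112/324 = 45.6296; b·c/n = 35·45/324 = 4.8611
Stratum 3 (≥ 60): n = 393; a·d/n = 126·49/393 = 15.7099; b·c/n = 201·17/393 = 8.6947
OR_MH = (17.0380 + 45.6296 + 15.7099) / (4.8696 + 4.8611 + 8.6947) = 78.3776 / 18.4253 = 4.25380

4.25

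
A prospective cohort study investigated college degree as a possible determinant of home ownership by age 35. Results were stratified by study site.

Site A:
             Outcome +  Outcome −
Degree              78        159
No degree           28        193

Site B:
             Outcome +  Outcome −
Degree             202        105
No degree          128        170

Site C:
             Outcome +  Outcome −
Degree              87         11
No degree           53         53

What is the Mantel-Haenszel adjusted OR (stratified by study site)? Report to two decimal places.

3.23

OR_MH = Σ(aᵢdᵢ/nᵢ) / Σ(bᵢcᵢ/nᵢ), where nᵢ is the stratum total.
Stratum 1 (Site A): n = 458; a·d/n = 78·193/458 = 32.8690; b·c/n = 159·28/458 = 9.7205
Stratum 2 (Site B): n = 605; a·d/n = 202·170/605 = 56.7603; b·c/n = 105·128/605 = 22.2149
Stratum 3 (Site C): n = 204; a·d/n = 87·53/204 = 22.6029; b·c/n = 11·53/204 = 2.8578
OR_MH = (32.8690 + 56.7603 + 22.6029) / (9.7205 + 22.2149 + 2.8578) = 112.2323 / 34.7932 = 3.22569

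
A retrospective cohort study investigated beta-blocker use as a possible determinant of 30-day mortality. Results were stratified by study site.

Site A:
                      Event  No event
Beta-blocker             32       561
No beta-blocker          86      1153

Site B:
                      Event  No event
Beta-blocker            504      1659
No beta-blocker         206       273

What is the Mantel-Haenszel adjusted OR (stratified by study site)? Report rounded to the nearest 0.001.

0.464

OR_MH = Σ(aᵢdᵢ/nᵢ) / Σ(bᵢcᵢ/nᵢ), where nᵢ is the stratum total.
Stratum 1 (Site A): n = 1832; a·d/n = 32·1153/1832 = 20.1397; b·c/n = 561·86/1832 = 26.3352
Stratum 2 (Site B): n = 2642; a·d/n = 504·273/2642 = 52.0787; b·c/n = 1659·206/2642 = 129.3543
OR_MH = (20.1397 + 52.0787) / (26.3352 + 129.3543) = 72.2185 / 155.6894 = 0.46386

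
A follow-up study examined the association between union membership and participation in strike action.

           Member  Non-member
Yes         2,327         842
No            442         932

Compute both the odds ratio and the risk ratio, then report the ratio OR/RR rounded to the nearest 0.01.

3.29

Reading the table with exposure as columns: a = 2327 (Member, case), b = 442 (Member, non-case), c = 842 (Non-member, case), d = 932.
OR = (2327·932)/(442·842) = 2168764/372164 = 5.82744
Risk in exposed = 2327/2769 = 0.84038; risk in unexposed = 842/1774 = 0.47463; RR = 1.77058
OR/RR = 5.82744 / 1.77058 = 3.29127
The outcome is not rare, so the OR lies further from 1 than the RR.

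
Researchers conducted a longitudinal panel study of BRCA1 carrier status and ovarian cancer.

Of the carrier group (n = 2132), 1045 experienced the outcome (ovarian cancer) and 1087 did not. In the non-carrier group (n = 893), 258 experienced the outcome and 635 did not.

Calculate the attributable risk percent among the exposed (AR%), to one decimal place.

41.1

From the description: a = 1045, b = 1087, c = 258, d = 635.
Risk in exposed = 1045/2132 = 0.49015; risk in unexposed = 258/893 = 0.28891.
RR = 0.49015/0.28891 = 1.69653
AR% = (RR − 1)/RR × 100 = (1.69653 − 1)/1.69653 × 100 = 41.0561%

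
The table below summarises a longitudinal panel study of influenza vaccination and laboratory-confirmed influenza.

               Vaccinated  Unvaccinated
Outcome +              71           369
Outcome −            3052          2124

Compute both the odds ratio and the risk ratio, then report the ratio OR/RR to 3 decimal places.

0.872

Reading the table with exposure as columns: a = 71 (Vaccinated, case), b = 3052 (Vaccinated, non-case), c = 369 (Unvaccinated, case), d = 2124.
OR = (71·2124)/(3052·369) = 150804/1126188 = 0.13391
Risk in exposed = 71/3123 = 0.02273; risk in unexposed = 369/2493 = 0.14801; RR = 0.15360
OR/RR = 0.13391 / 0.15360 = 0.87181
The outcome is not rare, so the OR lies further from 1 than the RR.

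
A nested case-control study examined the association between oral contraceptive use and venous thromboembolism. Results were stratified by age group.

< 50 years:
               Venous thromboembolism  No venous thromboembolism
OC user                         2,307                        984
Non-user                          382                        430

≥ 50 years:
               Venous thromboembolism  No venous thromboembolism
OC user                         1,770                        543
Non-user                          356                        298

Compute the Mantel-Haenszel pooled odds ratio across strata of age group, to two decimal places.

OR_MH = Σ(aᵢdᵢ/nᵢ) / Σ(bᵢcᵢ/nᵢ), where nᵢ is the stratum total.
Stratum 1 (< 50 years): n = 4103; a·d/n = 2307·430/4103 = 241.7767; b·c/n = 984·382/4103 = 91.6130
Stratum 2 (≥ 50 years): n = 2967; a·d/n = 1770·298/2967 = 177.7755; b·c/n = 543·356/2967 = 65.1527
OR_MH = (241.7767 + 177.7755) / (91.6130 + 65.1527) = 419.5523 / 156.7656 = 2.67630

2.68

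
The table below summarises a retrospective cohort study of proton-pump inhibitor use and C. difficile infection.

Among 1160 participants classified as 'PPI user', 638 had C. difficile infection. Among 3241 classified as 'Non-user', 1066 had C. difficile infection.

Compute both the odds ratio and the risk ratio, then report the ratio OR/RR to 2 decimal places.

From the description: a = 638, b = 522, c = 1066, d = 2175.
OR = (638·2175)/(522·1066) = 1387650/556452 = 2.49375
Risk in exposed = 638/1160 = 0.55000; risk in unexposed = 1066/3241 = 0.32891; RR = 1.67219
OR/RR = 2.49375 / 1.67219 = 1.49131
The outcome is not rare, so the OR lies further from 1 than the RR.

1.49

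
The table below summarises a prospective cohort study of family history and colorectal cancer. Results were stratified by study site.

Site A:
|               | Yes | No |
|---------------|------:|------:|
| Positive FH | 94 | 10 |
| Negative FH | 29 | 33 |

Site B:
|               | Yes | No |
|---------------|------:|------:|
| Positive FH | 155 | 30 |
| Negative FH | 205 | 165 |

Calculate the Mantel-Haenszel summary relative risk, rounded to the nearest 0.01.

1.60

RR_MH = Σ(aᵢ·n₀ᵢ/nᵢ) / Σ(cᵢ·n₁ᵢ/nᵢ), with n₁ᵢ = aᵢ+bᵢ (exposed), n₀ᵢ = cᵢ+dᵢ (unexposed), nᵢ = n₁ᵢ+n₀ᵢ.
Stratum 1 (Site A): n₁ = 104, n₀ = 62, n = 166; a·n₀/n = 94·62/166 = 35.1084; c·n₁/n = 29·104/166 = 18.1687
Stratum 2 (Site B): n₁ = 185, n₀ = 370, n = 555; a·n₀/n = 155·370/555 = 103.3333; c·n₁/n = 205·185/555 = 68.3333
RR_MH = (35.1084 + 103.3333) / (18.1687 + 68.3333) = 138.4418 / 86.5020 = 1.60045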